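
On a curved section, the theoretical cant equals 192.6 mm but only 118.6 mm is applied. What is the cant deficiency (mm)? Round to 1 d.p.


Cant deficiency = equilibrium cant - actual cant
CD = 192.6 - 118.6
CD = 74.0 mm

74.0


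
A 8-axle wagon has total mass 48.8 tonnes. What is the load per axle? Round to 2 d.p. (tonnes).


Load per axle = total weight / number of axles
Load = 48.8 / 8
Load = 6.10 tonnes

6.10


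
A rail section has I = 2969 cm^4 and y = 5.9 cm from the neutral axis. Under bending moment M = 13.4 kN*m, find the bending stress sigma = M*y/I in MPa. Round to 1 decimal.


Convert units:
M = 13.4 kN*m = 13400000 N*mm
y = 5.9 cm = 59 mm
I = 2969 cm^4 = 29690000 mm^4
sigma = 13400000 * 59 / 29690000
sigma = 26.6 MPa

26.6


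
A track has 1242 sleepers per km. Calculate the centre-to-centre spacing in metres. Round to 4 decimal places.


Spacing = 1000 m / number of sleepers
Spacing = 1000 / 1242
Spacing = 0.8052 m

0.8052


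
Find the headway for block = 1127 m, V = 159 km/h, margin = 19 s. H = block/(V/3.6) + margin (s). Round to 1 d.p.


V = 159 / 3.6 = 44.1667 m/s
Block traversal time = 1127 / 44.1667 = 25.517 s
Headway = 25.517 + 19
Headway = 44.5 s

44.5


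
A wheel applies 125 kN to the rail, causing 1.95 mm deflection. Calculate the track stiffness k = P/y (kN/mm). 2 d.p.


Track stiffness k = P / y
k = 125 / 1.95
k = 64.10 kN/mm

64.10


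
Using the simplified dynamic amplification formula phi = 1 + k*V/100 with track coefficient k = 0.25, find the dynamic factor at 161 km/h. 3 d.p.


phi = 1 + k * V / 100
phi = 1 + 0.25 * 161 / 100
phi = 1 + 0.4025
phi = 1.403

1.403


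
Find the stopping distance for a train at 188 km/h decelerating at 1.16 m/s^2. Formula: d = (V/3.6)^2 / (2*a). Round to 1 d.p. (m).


Convert speed: V = 188 / 3.6 = 52.2222 m/s
V^2 = 2727.1605
d = 2727.1605 / (2 * 1.16)
d = 2727.1605 / 2.32
d = 1175.5 m

1175.5


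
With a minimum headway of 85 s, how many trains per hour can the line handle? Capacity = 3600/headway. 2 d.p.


Capacity = 3600 / headway
Capacity = 3600 / 85
Capacity = 42.35 trains/hour

42.35


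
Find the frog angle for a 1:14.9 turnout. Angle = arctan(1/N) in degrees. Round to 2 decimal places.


1/N = 1/14.9 = 0.067114
angle = arctan(0.067114) = 0.067014 rad
angle = 0.067014 * 180/pi = 3.84 degrees

3.84


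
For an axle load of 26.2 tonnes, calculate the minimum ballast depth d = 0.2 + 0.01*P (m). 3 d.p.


d = 0.2 + 0.01 * 26.2
d = 0.2 + 0.262
d = 0.462 m

0.462


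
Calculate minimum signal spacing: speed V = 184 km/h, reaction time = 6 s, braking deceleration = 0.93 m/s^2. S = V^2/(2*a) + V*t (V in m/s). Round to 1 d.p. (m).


V = 184 / 3.6 = 51.1111 m/s
Braking distance = 51.1111^2 / (2*0.93) = 1404.4869 m
Sighting distance = 51.1111 * 6 = 306.6667 m
S = 1404.4869 + 306.6667 = 1711.2 m

1711.2


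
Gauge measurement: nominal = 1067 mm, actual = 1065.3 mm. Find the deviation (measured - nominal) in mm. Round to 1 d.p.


Deviation = measured - nominal
Deviation = 1065.3 - 1067
Deviation = -1.7 mm

-1.7


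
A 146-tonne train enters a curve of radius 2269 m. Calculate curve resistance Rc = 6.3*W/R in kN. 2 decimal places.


Rc = 6.3 * W / R
Rc = 6.3 * 146 / 2269
Rc = 919.8 / 2269
Rc = 0.41 kN

0.41


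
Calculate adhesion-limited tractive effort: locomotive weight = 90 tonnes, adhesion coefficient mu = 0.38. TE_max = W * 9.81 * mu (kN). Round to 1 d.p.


TE_max = W * g * mu
TE_max = 90 * 9.81 * 0.38
TE_max = 882.9 * 0.38
TE_max = 335.5 kN

335.5


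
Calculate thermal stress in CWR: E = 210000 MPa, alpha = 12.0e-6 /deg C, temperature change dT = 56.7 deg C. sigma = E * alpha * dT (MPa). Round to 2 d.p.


sigma = E * alpha * dT
sigma = 210000 * 12.0e-6 * 56.7
sigma = 2.52 * 56.7
sigma = 142.88 MPa

142.88


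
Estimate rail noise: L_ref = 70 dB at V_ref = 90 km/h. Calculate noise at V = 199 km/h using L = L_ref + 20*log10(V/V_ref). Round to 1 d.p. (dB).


V/V_ref = 199 / 90 = 2.211111
log10(2.211111) = 0.344611
20 * 0.344611 = 6.8922
L = 70 + 6.8922 = 76.9 dB

76.9


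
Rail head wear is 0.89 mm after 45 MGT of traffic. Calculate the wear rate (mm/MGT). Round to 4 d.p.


Wear rate = total wear / cumulative tonnage
Rate = 0.89 / 45
Rate = 0.0198 mm/MGT

0.0198


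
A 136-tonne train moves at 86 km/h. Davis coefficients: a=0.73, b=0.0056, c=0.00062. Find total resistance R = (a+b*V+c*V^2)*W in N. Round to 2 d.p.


b*V = 0.0056 * 86 = 0.4816
c*V^2 = 0.00062 * 7396 = 4.58552
R_per_t = 0.73 + 0.4816 + 4.58552 = 5.79712 N/t
R_total = 5.79712 * 136 = 788.41 N

788.41


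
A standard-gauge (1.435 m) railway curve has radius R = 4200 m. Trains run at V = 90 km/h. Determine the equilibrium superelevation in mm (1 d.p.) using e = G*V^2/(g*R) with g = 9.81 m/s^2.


Convert speed: V = 90 / 3.6 = 25.0 m/s
Apply formula: e = 1.435 * 25.0^2 / (9.81 * 4200)
e = 1.435 * 625.0 / 41202.0
e = 0.021768 m = 21.8 mm

21.8


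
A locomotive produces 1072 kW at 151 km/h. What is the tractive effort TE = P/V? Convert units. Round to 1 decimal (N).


Convert: P = 1072 kW = 1072000 W
V = 151 / 3.6 = 41.9444 m/s
TE = 1072000 / 41.9444
TE = 25557.6 N

25557.6


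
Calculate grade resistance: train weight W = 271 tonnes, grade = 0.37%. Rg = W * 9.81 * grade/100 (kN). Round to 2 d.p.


Rg = W * 9.81 * grade / 100
Rg = 271 * 9.81 * 0.37 / 100
Rg = 2658.51 * 0.0037
Rg = 9.84 kN

9.84


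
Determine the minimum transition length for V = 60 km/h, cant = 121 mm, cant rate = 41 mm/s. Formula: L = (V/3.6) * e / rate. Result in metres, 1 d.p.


Convert speed: V = 60 / 3.6 = 16.6667 m/s
L = 16.6667 * 121 / 41
L = 2016.6667 / 41
L = 49.2 m

49.2


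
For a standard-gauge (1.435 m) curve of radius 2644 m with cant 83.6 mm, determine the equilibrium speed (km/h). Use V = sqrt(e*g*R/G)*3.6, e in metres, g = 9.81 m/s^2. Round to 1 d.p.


Convert cant: e = 83.6 mm = 0.0836 m
V_ms = sqrt(0.0836 * 9.81 * 2644 / 1.435)
V_ms = sqrt(1511.070874) = 38.8725 m/s
V = 38.8725 * 3.6 = 139.9 km/h

139.9


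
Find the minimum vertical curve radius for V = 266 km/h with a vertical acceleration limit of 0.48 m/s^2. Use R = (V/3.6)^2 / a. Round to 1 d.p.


Convert speed: V = 266 / 3.6 = 73.8889 m/s
V^2 = 5459.5679 m^2/s^2
R_v = 5459.5679 / 0.48
R_v = 11374.1 m

11374.1


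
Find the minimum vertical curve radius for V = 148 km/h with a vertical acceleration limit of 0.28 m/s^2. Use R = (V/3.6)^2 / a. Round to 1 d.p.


Convert speed: V = 148 / 3.6 = 41.1111 m/s
V^2 = 1690.1235 m^2/s^2
R_v = 1690.1235 / 0.28
R_v = 6036.2 m

6036.2


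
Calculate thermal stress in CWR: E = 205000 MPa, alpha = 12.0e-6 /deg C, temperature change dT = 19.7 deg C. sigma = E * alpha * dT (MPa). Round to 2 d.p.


sigma = E * alpha * dT
sigma = 205000 * 12.0e-6 * 19.7
sigma = 2.46 * 19.7
sigma = 48.46 MPa

48.46


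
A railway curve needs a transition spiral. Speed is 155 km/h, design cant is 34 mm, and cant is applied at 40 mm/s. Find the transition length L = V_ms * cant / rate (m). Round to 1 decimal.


Convert speed: V = 155 / 3.6 = 43.0556 m/s
L = 43.0556 * 34 / 40
L = 1463.8889 / 40
L = 36.6 m

36.6


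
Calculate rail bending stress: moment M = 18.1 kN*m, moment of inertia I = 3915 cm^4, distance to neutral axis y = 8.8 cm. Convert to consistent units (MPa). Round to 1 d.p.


Convert units:
M = 18.1 kN*m = 18100000 N*mm
y = 8.8 cm = 88 mm
I = 3915 cm^4 = 39150000 mm^4
sigma = 18100000 * 88 / 39150000
sigma = 40.7 MPa

40.7


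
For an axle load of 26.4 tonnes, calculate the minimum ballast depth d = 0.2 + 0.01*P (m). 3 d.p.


d = 0.2 + 0.01 * 26.4
d = 0.2 + 0.264
d = 0.464 m

0.464


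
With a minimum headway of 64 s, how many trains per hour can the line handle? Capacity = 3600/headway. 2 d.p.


Capacity = 3600 / headway
Capacity = 3600 / 64
Capacity = 56.25 trains/hour

56.25


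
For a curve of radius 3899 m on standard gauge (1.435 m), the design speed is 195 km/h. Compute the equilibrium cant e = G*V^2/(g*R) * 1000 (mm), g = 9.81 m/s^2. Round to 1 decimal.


Convert speed: V = 195 / 3.6 = 54.1667 m/s
Apply formula: e = 1.435 * 54.1667^2 / (9.81 * 3899)
e = 1.435 * 2934.0278 / 38249.19
e = 0.110076 m = 110.1 mm

110.1


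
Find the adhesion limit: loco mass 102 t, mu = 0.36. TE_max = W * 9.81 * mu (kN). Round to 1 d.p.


TE_max = W * g * mu
TE_max = 102 * 9.81 * 0.36
TE_max = 1000.62 * 0.36
TE_max = 360.2 kN

360.2


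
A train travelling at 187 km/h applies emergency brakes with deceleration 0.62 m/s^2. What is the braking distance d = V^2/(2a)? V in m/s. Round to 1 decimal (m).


Convert speed: V = 187 / 3.6 = 51.9444 m/s
V^2 = 2698.2253
d = 2698.2253 / (2 * 0.62)
d = 2698.2253 / 1.24
d = 2176.0 m

2176.0


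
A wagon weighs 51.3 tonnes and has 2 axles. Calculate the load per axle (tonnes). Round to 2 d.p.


Load per axle = total weight / number of axles
Load = 51.3 / 2
Load = 25.65 tonnes

25.65


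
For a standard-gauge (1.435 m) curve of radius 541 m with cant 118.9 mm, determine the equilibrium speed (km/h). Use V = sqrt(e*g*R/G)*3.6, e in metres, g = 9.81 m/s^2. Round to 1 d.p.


Convert cant: e = 118.9 mm = 0.1189 m
V_ms = sqrt(0.1189 * 9.81 * 541 / 1.435)
V_ms = sqrt(439.740257) = 20.97 m/s
V = 20.97 * 3.6 = 75.5 km/h

75.5


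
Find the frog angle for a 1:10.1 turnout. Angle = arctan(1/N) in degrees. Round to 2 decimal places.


1/N = 1/10.1 = 0.09901
angle = arctan(0.09901) = 0.098688 rad
angle = 0.098688 * 180/pi = 5.65 degrees

5.65


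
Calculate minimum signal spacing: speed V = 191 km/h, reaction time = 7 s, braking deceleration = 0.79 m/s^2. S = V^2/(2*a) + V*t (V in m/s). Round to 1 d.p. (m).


V = 191 / 3.6 = 53.0556 m/s
Braking distance = 53.0556^2 / (2*0.79) = 1781.5772 m
Sighting distance = 53.0556 * 7 = 371.3889 m
S = 1781.5772 + 371.3889 = 2153.0 m

2153.0


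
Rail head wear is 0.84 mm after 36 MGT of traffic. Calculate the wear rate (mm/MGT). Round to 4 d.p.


Wear rate = total wear / cumulative tonnage
Rate = 0.84 / 36
Rate = 0.0233 mm/MGT

0.0233


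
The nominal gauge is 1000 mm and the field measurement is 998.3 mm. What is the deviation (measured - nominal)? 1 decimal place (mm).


Deviation = measured - nominal
Deviation = 998.3 - 1000
Deviation = -1.7 mm

-1.7


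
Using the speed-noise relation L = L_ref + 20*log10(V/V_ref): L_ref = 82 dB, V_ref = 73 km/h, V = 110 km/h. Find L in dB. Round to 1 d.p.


V/V_ref = 110 / 73 = 1.506849
log10(1.506849) = 0.17807
20 * 0.17807 = 3.5614
L = 82 + 3.5614 = 85.6 dB

85.6


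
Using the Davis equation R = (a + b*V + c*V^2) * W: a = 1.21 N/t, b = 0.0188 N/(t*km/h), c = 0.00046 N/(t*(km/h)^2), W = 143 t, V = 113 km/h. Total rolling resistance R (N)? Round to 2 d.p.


b*V = 0.0188 * 113 = 2.1244
c*V^2 = 0.00046 * 12769 = 5.87374
R_per_t = 1.21 + 2.1244 + 5.87374 = 9.20814 N/t
R_total = 9.20814 * 143 = 1316.76 N

1316.76


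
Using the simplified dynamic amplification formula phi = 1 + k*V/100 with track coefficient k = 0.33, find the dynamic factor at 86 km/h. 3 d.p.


phi = 1 + k * V / 100
phi = 1 + 0.33 * 86 / 100
phi = 1 + 0.2838
phi = 1.284

1.284


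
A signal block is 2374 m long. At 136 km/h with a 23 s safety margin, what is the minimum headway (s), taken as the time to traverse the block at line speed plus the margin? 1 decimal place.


V = 136 / 3.6 = 37.7778 m/s
Block traversal time = 2374 / 37.7778 = 62.8412 s
Headway = 62.8412 + 23
Headway = 85.8 s

85.8


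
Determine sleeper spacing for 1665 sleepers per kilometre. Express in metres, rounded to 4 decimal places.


Spacing = 1000 m / number of sleepers
Spacing = 1000 / 1665
Spacing = 0.6006 m

0.6006


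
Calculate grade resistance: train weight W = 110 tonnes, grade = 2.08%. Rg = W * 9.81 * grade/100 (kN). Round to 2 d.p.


Rg = W * 9.81 * grade / 100
Rg = 110 * 9.81 * 2.08 / 100
Rg = 1079.1 * 0.0208
Rg = 22.45 kN

22.45


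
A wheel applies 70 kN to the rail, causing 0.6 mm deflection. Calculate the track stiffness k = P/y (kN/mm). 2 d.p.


Track stiffness k = P / y
k = 70 / 0.6
k = 116.67 kN/mm

116.67


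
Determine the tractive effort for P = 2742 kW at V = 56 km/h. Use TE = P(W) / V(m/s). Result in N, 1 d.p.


Convert: P = 2742 kW = 2742000 W
V = 56 / 3.6 = 15.5556 m/s
TE = 2742000 / 15.5556
TE = 176271.4 N

176271.4


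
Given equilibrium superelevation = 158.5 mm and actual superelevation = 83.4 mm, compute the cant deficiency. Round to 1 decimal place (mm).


Cant deficiency = equilibrium cant - actual cant
CD = 158.5 - 83.4
CD = 75.1 mm

75.1


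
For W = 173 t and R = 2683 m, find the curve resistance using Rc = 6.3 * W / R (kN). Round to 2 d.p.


Rc = 6.3 * W / R
Rc = 6.3 * 173 / 2683
Rc = 1089.9 / 2683
Rc = 0.41 kN

0.41


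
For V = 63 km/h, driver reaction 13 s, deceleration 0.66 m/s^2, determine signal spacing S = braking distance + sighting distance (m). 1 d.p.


V = 63 / 3.6 = 17.5 m/s
Braking distance = 17.5^2 / (2*0.66) = 232.0076 m
Sighting distance = 17.5 * 13 = 227.5 m
S = 232.0076 + 227.5 = 459.5 m

459.5


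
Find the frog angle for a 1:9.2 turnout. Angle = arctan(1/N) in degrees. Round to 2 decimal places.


1/N = 1/9.2 = 0.108696
angle = arctan(0.108696) = 0.108271 rad
angle = 0.108271 * 180/pi = 6.20 degrees

6.20


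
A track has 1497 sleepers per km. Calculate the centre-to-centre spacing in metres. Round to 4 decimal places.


Spacing = 1000 m / number of sleepers
Spacing = 1000 / 1497
Spacing = 0.6680 m

0.6680


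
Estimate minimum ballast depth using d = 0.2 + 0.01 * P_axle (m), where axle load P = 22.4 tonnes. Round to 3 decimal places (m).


d = 0.2 + 0.01 * 22.4
d = 0.2 + 0.224
d = 0.424 m

0.424


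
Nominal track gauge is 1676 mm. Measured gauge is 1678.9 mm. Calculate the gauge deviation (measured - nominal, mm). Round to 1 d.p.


Deviation = measured - nominal
Deviation = 1678.9 - 1676
Deviation = 2.9 mm

2.9


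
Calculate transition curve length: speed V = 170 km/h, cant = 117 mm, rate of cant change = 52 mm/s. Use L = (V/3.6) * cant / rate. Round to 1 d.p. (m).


Convert speed: V = 170 / 3.6 = 47.2222 m/s
L = 47.2222 * 117 / 52
L = 5525.0 / 52
L = 106.3 m

106.3


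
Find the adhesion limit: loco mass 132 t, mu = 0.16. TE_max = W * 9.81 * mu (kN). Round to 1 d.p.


TE_max = W * g * mu
TE_max = 132 * 9.81 * 0.16
TE_max = 1294.92 * 0.16
TE_max = 207.2 kN

207.2


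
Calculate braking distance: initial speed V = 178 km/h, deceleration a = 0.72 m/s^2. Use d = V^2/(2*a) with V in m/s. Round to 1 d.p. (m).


Convert speed: V = 178 / 3.6 = 49.4444 m/s
V^2 = 2444.7531
d = 2444.7531 / (2 * 0.72)
d = 2444.7531 / 1.44
d = 1697.7 m

1697.7


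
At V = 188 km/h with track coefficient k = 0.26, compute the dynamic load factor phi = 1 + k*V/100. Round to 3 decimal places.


phi = 1 + k * V / 100
phi = 1 + 0.26 * 188 / 100
phi = 1 + 0.4888
phi = 1.489

1.489


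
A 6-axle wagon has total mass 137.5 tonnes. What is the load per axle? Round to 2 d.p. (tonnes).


Load per axle = total weight / number of axles
Load = 137.5 / 6
Load = 22.92 tonnes

22.92


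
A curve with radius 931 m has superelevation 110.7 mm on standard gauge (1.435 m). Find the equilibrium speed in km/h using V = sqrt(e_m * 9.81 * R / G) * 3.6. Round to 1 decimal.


Convert cant: e = 110.7 mm = 0.1107 m
V_ms = sqrt(0.1107 * 9.81 * 931 / 1.435)
V_ms = sqrt(704.5542) = 26.5434 m/s
V = 26.5434 * 3.6 = 95.6 km/h

95.6


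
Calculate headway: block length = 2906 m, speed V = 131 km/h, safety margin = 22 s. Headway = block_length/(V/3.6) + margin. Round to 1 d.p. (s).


V = 131 / 3.6 = 36.3889 m/s
Block traversal time = 2906 / 36.3889 = 79.8595 s
Headway = 79.8595 + 22
Headway = 101.9 s

101.9


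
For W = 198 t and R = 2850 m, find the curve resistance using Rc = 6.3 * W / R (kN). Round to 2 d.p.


Rc = 6.3 * W / R
Rc = 6.3 * 198 / 2850
Rc = 1247.4 / 2850
Rc = 0.44 kN

0.44


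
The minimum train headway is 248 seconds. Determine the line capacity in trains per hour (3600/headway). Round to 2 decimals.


Capacity = 3600 / headway
Capacity = 3600 / 248
Capacity = 14.52 trains/hour

14.52


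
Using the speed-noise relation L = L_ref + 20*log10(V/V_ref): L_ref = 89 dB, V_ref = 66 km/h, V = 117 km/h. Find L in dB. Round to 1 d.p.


V/V_ref = 117 / 66 = 1.772727
log10(1.772727) = 0.248642
20 * 0.248642 = 4.9728
L = 89 + 4.9728 = 94.0 dB

94.0


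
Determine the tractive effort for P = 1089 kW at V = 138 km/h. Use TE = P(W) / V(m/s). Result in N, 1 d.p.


Convert: P = 1089 kW = 1089000 W
V = 138 / 3.6 = 38.3333 m/s
TE = 1089000 / 38.3333
TE = 28408.7 N

28408.7


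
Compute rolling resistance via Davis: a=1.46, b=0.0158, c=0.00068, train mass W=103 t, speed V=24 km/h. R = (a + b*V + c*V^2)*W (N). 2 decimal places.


b*V = 0.0158 * 24 = 0.3792
c*V^2 = 0.00068 * 576 = 0.39168
R_per_t = 1.46 + 0.3792 + 0.39168 = 2.23088 N/t
R_total = 2.23088 * 103 = 229.78 N

229.78


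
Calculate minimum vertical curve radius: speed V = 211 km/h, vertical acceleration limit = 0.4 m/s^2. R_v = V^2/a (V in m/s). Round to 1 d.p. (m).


Convert speed: V = 211 / 3.6 = 58.6111 m/s
V^2 = 3435.2623 m^2/s^2
R_v = 3435.2623 / 0.4
R_v = 8588.2 m

8588.2


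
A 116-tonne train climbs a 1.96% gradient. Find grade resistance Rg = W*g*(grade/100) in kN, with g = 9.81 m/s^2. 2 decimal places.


Rg = W * 9.81 * grade / 100
Rg = 116 * 9.81 * 1.96 / 100
Rg = 1137.96 * 0.0196
Rg = 22.30 kN

22.30


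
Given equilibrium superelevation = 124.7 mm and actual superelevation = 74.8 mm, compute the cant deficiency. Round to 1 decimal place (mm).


Cant deficiency = equilibrium cant - actual cant
CD = 124.7 - 74.8
CD = 49.9 mm

49.9


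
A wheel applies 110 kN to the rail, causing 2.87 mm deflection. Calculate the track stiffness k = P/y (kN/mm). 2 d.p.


Track stiffness k = P / y
k = 110 / 2.87
k = 38.33 kN/mm

38.33


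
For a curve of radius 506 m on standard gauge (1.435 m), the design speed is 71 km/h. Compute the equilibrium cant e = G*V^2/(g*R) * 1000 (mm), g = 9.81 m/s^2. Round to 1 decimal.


Convert speed: V = 71 / 3.6 = 19.7222 m/s
Apply formula: e = 1.435 * 19.7222^2 / (9.81 * 506)
e = 1.435 * 388.966 / 4963.86
e = 0.112446 m = 112.4 mm

112.4


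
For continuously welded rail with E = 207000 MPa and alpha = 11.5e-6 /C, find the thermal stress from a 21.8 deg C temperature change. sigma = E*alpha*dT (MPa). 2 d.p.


sigma = E * alpha * dT
sigma = 207000 * 11.5e-6 * 21.8
sigma = 2.3805 * 21.8
sigma = 51.89 MPa

51.89


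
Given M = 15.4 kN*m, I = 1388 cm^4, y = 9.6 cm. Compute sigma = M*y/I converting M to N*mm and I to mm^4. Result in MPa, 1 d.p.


Convert units:
M = 15.4 kN*m = 15400000 N*mm
y = 9.6 cm = 96 mm
I = 1388 cm^4 = 13880000 mm^4
sigma = 15400000 * 96 / 13880000
sigma = 106.5 MPa

106.5


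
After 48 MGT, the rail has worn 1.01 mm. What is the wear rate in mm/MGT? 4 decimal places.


Wear rate = total wear / cumulative tonnage
Rate = 1.01 / 48
Rate = 0.0210 mm/MGT

0.0210


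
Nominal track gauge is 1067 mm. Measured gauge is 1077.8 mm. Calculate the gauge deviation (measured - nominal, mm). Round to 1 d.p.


Deviation = measured - nominal
Deviation = 1077.8 - 1067
Deviation = 10.8 mm

10.8


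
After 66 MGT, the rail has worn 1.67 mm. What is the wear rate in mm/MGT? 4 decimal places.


Wear rate = total wear / cumulative tonnage
Rate = 1.67 / 66
Rate = 0.0253 mm/MGT

0.0253


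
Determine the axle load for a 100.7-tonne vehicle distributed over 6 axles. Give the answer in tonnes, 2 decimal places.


Load per axle = total weight / number of axles
Load = 100.7 / 6
Load = 16.78 tonnes

16.78


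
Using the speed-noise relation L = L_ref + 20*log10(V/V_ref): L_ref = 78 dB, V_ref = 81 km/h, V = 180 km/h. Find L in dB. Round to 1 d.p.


V/V_ref = 180 / 81 = 2.222222
log10(2.222222) = 0.346787
20 * 0.346787 = 6.9357
L = 78 + 6.9357 = 84.9 dB

84.9


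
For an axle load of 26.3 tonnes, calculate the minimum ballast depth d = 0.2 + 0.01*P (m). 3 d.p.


d = 0.2 + 0.01 * 26.3
d = 0.2 + 0.263
d = 0.463 m

0.463


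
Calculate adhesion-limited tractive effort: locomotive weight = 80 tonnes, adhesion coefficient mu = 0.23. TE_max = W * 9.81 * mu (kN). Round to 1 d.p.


TE_max = W * g * mu
TE_max = 80 * 9.81 * 0.23
TE_max = 784.8 * 0.23
TE_max = 180.5 kN

180.5


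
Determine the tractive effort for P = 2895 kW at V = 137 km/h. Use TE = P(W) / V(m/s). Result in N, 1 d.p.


Convert: P = 2895 kW = 2895000 W
V = 137 / 3.6 = 38.0556 m/s
TE = 2895000 / 38.0556
TE = 76073.0 N

76073.0


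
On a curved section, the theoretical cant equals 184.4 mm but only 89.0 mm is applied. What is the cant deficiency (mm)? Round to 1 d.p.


Cant deficiency = equilibrium cant - actual cant
CD = 184.4 - 89.0
CD = 95.4 mm

95.4


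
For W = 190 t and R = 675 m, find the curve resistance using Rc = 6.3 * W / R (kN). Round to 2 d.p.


Rc = 6.3 * W / R
Rc = 6.3 * 190 / 675
Rc = 1197.0 / 675
Rc = 1.77 kN

1.77


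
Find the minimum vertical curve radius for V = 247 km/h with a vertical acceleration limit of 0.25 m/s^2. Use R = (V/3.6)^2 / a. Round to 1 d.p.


Convert speed: V = 247 / 3.6 = 68.6111 m/s
V^2 = 4707.4846 m^2/s^2
R_v = 4707.4846 / 0.25
R_v = 18829.9 m

18829.9


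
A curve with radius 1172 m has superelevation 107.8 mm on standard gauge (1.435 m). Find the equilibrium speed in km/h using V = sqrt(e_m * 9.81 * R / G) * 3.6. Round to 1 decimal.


Convert cant: e = 107.8 mm = 0.1078 m
V_ms = sqrt(0.1078 * 9.81 * 1172 / 1.435)
V_ms = sqrt(863.701112) = 29.3888 m/s
V = 29.3888 * 3.6 = 105.8 km/h

105.8


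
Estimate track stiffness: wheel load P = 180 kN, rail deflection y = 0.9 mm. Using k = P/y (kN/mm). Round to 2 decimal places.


Track stiffness k = P / y
k = 180 / 0.9
k = 200.00 kN/mm

200.00


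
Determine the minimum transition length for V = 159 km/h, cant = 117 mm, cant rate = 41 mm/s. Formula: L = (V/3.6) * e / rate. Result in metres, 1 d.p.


Convert speed: V = 159 / 3.6 = 44.1667 m/s
L = 44.1667 * 117 / 41
L = 5167.5 / 41
L = 126.0 m

126.0


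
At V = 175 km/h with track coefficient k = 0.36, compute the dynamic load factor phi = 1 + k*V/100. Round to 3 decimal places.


phi = 1 + k * V / 100
phi = 1 + 0.36 * 175 / 100
phi = 1 + 0.63
phi = 1.630

1.630


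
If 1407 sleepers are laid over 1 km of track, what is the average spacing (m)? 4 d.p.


Spacing = 1000 m / number of sleepers
Spacing = 1000 / 1407
Spacing = 0.7107 m

0.7107


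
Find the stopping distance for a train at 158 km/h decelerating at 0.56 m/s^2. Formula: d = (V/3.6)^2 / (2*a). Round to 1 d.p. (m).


Convert speed: V = 158 / 3.6 = 43.8889 m/s
V^2 = 1926.2346
d = 1926.2346 / (2 * 0.56)
d = 1926.2346 / 1.12
d = 1719.9 m

1719.9


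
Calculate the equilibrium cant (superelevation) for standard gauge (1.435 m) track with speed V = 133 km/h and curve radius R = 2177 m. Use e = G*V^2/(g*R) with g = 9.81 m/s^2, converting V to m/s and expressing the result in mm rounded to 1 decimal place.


Convert speed: V = 133 / 3.6 = 36.9444 m/s
Apply formula: e = 1.435 * 36.9444^2 / (9.81 * 2177)
e = 1.435 * 1364.892 / 21356.37
e = 0.091711 m = 91.7 mm

91.7


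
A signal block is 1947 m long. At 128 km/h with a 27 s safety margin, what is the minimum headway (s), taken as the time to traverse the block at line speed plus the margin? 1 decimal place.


V = 128 / 3.6 = 35.5556 m/s
Block traversal time = 1947 / 35.5556 = 54.7594 s
Headway = 54.7594 + 27
Headway = 81.8 s

81.8


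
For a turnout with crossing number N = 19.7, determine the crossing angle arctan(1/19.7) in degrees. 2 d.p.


1/N = 1/19.7 = 0.050761
angle = arctan(0.050761) = 0.050718 rad
angle = 0.050718 * 180/pi = 2.91 degrees

2.91


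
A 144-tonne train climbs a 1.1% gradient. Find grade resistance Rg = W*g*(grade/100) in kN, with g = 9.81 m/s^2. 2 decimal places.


Rg = W * 9.81 * grade / 100
Rg = 144 * 9.81 * 1.1 / 100
Rg = 1412.64 * 0.011
Rg = 15.54 kN

15.54


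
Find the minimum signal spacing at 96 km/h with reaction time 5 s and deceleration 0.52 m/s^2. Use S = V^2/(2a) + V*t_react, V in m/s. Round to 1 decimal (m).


V = 96 / 3.6 = 26.6667 m/s
Braking distance = 26.6667^2 / (2*0.52) = 683.7607 m
Sighting distance = 26.6667 * 5 = 133.3333 m
S = 683.7607 + 133.3333 = 817.1 m

817.1


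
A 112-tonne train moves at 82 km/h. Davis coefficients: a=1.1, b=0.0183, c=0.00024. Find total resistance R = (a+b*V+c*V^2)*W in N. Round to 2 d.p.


b*V = 0.0183 * 82 = 1.5006
c*V^2 = 0.00024 * 6724 = 1.61376
R_per_t = 1.1 + 1.5006 + 1.61376 = 4.21436 N/t
R_total = 4.21436 * 112 = 472.01 N

472.01


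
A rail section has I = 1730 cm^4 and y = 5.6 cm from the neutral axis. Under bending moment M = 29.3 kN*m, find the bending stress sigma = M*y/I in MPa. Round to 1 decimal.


Convert units:
M = 29.3 kN*m = 29300000 N*mm
y = 5.6 cm = 56 mm
I = 1730 cm^4 = 17300000 mm^4
sigma = 29300000 * 56 / 17300000
sigma = 94.8 MPa

94.8


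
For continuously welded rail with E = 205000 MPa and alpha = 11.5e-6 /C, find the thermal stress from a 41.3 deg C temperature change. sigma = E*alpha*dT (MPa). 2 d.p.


sigma = E * alpha * dT
sigma = 205000 * 11.5e-6 * 41.3
sigma = 2.3575 * 41.3
sigma = 97.36 MPa

97.36


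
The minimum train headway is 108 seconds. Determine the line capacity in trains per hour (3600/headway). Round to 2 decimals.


Capacity = 3600 / headway
Capacity = 3600 / 108
Capacity = 33.33 trains/hour

33.33


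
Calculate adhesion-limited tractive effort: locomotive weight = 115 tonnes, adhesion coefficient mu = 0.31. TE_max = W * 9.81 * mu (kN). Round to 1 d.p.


TE_max = W * g * mu
TE_max = 115 * 9.81 * 0.31
TE_max = 1128.15 * 0.31
TE_max = 349.7 kN

349.7


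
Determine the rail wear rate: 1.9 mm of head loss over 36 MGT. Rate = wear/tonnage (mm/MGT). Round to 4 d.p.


Wear rate = total wear / cumulative tonnage
Rate = 1.9 / 36
Rate = 0.0528 mm/MGT

0.0528


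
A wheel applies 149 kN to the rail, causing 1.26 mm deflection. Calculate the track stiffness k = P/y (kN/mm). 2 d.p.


Track stiffness k = P / y
k = 149 / 1.26
k = 118.25 kN/mm

118.25


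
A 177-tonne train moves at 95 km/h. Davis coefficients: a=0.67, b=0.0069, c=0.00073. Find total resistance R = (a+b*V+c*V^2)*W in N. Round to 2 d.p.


b*V = 0.0069 * 95 = 0.6555
c*V^2 = 0.00073 * 9025 = 6.58825
R_per_t = 0.67 + 0.6555 + 6.58825 = 7.91375 N/t
R_total = 7.91375 * 177 = 1400.73 N

1400.73


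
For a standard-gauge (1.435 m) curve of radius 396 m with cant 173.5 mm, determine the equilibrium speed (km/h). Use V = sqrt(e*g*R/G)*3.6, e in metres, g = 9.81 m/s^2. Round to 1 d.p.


Convert cant: e = 173.5 mm = 0.1735 m
V_ms = sqrt(0.1735 * 9.81 * 396 / 1.435)
V_ms = sqrt(469.690495) = 21.6723 m/s
V = 21.6723 * 3.6 = 78.0 km/h

78.0


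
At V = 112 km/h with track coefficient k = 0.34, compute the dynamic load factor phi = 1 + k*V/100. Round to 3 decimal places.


phi = 1 + k * V / 100
phi = 1 + 0.34 * 112 / 100
phi = 1 + 0.3808
phi = 1.381

1.381


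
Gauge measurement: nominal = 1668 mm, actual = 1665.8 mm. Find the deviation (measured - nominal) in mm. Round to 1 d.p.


Deviation = measured - nominal
Deviation = 1665.8 - 1668
Deviation = -2.2 mm

-2.2


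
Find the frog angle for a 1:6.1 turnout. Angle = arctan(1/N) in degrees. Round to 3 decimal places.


1/N = 1/6.1 = 0.163934
angle = arctan(0.163934) = 0.162489 rad
angle = 0.162489 * 180/pi = 9.310 degrees

9.310


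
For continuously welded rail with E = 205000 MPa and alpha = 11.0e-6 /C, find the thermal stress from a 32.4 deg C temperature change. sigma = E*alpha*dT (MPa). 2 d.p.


sigma = E * alpha * dT
sigma = 205000 * 11.0e-6 * 32.4
sigma = 2.255 * 32.4
sigma = 73.06 MPa

73.06


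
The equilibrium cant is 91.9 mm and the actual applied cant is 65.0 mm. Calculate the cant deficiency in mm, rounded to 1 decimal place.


Cant deficiency = equilibrium cant - actual cant
CD = 91.9 - 65.0
CD = 26.9 mm

26.9


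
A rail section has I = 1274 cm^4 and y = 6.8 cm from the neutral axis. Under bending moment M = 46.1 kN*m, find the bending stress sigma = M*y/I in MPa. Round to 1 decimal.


Convert units:
M = 46.1 kN*m = 46100000 N*mm
y = 6.8 cm = 68 mm
I = 1274 cm^4 = 12740000 mm^4
sigma = 46100000 * 68 / 12740000
sigma = 246.1 MPa

246.1


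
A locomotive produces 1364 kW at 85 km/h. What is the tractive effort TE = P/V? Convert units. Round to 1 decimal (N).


Convert: P = 1364 kW = 1364000 W
V = 85 / 3.6 = 23.6111 m/s
TE = 1364000 / 23.6111
TE = 57769.4 N

57769.4


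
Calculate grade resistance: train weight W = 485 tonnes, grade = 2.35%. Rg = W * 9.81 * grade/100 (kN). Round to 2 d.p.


Rg = W * 9.81 * grade / 100
Rg = 485 * 9.81 * 2.35 / 100
Rg = 4757.85 * 0.0235
Rg = 111.81 kN

111.81


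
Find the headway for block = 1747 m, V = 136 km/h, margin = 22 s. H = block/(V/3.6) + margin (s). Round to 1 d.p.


V = 136 / 3.6 = 37.7778 m/s
Block traversal time = 1747 / 37.7778 = 46.2441 s
Headway = 46.2441 + 22
Headway = 68.2 s

68.2


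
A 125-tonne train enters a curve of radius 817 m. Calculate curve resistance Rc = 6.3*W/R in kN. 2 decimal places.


Rc = 6.3 * W / R
Rc = 6.3 * 125 / 817
Rc = 787.5 / 817
Rc = 0.96 kN

0.96


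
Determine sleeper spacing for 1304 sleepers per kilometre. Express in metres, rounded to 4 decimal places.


Spacing = 1000 m / number of sleepers
Spacing = 1000 / 1304
Spacing = 0.7669 m

0.7669


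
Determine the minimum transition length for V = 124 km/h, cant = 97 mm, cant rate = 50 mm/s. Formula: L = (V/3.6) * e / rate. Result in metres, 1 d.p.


Convert speed: V = 124 / 3.6 = 34.4444 m/s
L = 34.4444 * 97 / 50
L = 3341.1111 / 50
L = 66.8 m

66.8


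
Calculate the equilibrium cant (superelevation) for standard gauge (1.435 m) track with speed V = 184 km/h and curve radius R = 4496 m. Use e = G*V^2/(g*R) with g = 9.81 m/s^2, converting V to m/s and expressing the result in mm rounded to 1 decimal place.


Convert speed: V = 184 / 3.6 = 51.1111 m/s
Apply formula: e = 1.435 * 51.1111^2 / (9.81 * 4496)
e = 1.435 * 2612.3457 / 44105.76
e = 0.084994 m = 85.0 mm

85.0


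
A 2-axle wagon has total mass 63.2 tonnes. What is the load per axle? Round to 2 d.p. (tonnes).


Load per axle = total weight / number of axles
Load = 63.2 / 2
Load = 31.60 tonnes

31.60


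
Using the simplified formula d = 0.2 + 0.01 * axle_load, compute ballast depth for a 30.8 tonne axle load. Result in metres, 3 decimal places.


d = 0.2 + 0.01 * 30.8
d = 0.2 + 0.308
d = 0.508 m

0.508


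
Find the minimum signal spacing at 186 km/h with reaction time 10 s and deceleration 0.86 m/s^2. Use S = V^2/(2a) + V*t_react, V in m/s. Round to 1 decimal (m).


V = 186 / 3.6 = 51.6667 m/s
Braking distance = 51.6667^2 / (2*0.86) = 1552.0026 m
Sighting distance = 51.6667 * 10 = 516.6667 m
S = 1552.0026 + 516.6667 = 2068.7 m

2068.7


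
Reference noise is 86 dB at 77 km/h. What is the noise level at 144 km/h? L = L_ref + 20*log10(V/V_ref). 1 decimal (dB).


V/V_ref = 144 / 77 = 1.87013
log10(1.87013) = 0.271872
20 * 0.271872 = 5.4374
L = 86 + 5.4374 = 91.4 dB

91.4


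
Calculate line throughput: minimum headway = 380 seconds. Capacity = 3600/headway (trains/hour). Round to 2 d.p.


Capacity = 3600 / headway
Capacity = 3600 / 380
Capacity = 9.47 trains/hour

9.47


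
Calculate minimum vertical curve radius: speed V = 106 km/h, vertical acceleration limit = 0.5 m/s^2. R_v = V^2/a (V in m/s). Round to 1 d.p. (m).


Convert speed: V = 106 / 3.6 = 29.4444 m/s
V^2 = 866.9753 m^2/s^2
R_v = 866.9753 / 0.5
R_v = 1734.0 m

1734.0


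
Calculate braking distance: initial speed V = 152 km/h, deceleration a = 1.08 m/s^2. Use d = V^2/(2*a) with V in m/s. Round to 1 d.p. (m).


Convert speed: V = 152 / 3.6 = 42.2222 m/s
V^2 = 1782.716
d = 1782.716 / (2 * 1.08)
d = 1782.716 / 2.16
d = 825.3 m

825.3


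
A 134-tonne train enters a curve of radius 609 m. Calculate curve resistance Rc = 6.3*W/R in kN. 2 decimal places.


Rc = 6.3 * W / R
Rc = 6.3 * 134 / 609
Rc = 844.2 / 609
Rc = 1.39 kN

1.39


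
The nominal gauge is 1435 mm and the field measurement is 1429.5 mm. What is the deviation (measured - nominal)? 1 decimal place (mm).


Deviation = measured - nominal
Deviation = 1429.5 - 1435
Deviation = -5.5 mm

-5.5


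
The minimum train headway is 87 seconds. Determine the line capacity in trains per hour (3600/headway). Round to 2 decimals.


Capacity = 3600 / headway
Capacity = 3600 / 87
Capacity = 41.38 trains/hour

41.38


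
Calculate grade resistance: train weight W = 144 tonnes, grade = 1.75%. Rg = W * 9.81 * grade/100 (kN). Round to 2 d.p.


Rg = W * 9.81 * grade / 100
Rg = 144 * 9.81 * 1.75 / 100
Rg = 1412.64 * 0.0175
Rg = 24.72 kN

24.72


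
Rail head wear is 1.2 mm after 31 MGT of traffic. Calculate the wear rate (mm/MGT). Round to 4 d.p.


Wear rate = total wear / cumulative tonnage
Rate = 1.2 / 31
Rate = 0.0387 mm/MGT

0.0387


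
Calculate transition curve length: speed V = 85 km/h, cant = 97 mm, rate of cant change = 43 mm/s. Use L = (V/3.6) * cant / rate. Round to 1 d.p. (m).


Convert speed: V = 85 / 3.6 = 23.6111 m/s
L = 23.6111 * 97 / 43
L = 2290.2778 / 43
L = 53.3 m

53.3


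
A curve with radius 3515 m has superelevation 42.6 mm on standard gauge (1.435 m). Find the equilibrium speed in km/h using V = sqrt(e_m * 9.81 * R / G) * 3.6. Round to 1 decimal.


Convert cant: e = 42.6 mm = 0.0426 m
V_ms = sqrt(0.0426 * 9.81 * 3515 / 1.435)
V_ms = sqrt(1023.651282) = 31.9946 m/s
V = 31.9946 * 3.6 = 115.2 km/h

115.2


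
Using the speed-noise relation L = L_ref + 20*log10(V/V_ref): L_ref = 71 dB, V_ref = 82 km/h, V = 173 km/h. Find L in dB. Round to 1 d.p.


V/V_ref = 173 / 82 = 2.109756
log10(2.109756) = 0.324232
20 * 0.324232 = 6.4846
L = 71 + 6.4846 = 77.5 dB

77.5


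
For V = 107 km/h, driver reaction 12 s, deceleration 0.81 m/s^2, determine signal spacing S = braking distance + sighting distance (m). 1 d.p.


V = 107 / 3.6 = 29.7222 m/s
Braking distance = 29.7222^2 / (2*0.81) = 545.3151 m
Sighting distance = 29.7222 * 12 = 356.6667 m
S = 545.3151 + 356.6667 = 902.0 m

902.0


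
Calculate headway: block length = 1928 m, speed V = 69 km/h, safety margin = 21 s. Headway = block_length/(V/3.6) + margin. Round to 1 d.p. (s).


V = 69 / 3.6 = 19.1667 m/s
Block traversal time = 1928 / 19.1667 = 100.5913 s
Headway = 100.5913 + 21
Headway = 121.6 s

121.6


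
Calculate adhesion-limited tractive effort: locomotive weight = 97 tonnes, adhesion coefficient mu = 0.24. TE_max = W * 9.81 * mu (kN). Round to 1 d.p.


TE_max = W * g * mu
TE_max = 97 * 9.81 * 0.24
TE_max = 951.57 * 0.24
TE_max = 228.4 kN

228.4


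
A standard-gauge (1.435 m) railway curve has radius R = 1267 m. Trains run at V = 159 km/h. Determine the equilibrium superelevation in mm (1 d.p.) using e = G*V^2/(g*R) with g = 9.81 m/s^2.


Convert speed: V = 159 / 3.6 = 44.1667 m/s
Apply formula: e = 1.435 * 44.1667^2 / (9.81 * 1267)
e = 1.435 * 1950.6944 / 12429.27
e = 0.225214 m = 225.2 mm

225.2


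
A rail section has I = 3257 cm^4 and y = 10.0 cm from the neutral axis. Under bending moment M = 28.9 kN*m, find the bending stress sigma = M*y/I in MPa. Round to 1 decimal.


Convert units:
M = 28.9 kN*m = 28900000 N*mm
y = 10.0 cm = 100 mm
I = 3257 cm^4 = 32570000 mm^4
sigma = 28900000 * 100 / 32570000
sigma = 88.7 MPa

88.7


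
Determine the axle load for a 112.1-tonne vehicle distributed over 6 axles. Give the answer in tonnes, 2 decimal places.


Load per axle = total weight / number of axles
Load = 112.1 / 6
Load = 18.68 tonnes

18.68


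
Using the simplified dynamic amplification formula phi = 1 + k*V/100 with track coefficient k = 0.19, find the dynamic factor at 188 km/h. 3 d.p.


phi = 1 + k * V / 100
phi = 1 + 0.19 * 188 / 100
phi = 1 + 0.3572
phi = 1.357

1.357


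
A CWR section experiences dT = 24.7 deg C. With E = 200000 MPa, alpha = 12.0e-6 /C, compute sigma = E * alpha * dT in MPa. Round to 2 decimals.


sigma = E * alpha * dT
sigma = 200000 * 12.0e-6 * 24.7
sigma = 2.4 * 24.7
sigma = 59.28 MPa

59.28


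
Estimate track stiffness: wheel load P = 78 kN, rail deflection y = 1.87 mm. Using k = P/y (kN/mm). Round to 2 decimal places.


Track stiffness k = P / y
k = 78 / 1.87
k = 41.71 kN/mm

41.71


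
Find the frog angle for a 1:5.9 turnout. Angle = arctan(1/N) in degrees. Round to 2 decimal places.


1/N = 1/5.9 = 0.169492
angle = arctan(0.169492) = 0.167896 rad
angle = 0.167896 * 180/pi = 9.62 degrees

9.62


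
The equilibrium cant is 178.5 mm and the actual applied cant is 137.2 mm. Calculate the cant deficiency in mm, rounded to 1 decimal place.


Cant deficiency = equilibrium cant - actual cant
CD = 178.5 - 137.2
CD = 41.3 mm

41.3


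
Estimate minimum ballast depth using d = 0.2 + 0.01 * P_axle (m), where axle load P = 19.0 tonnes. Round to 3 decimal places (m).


d = 0.2 + 0.01 * 19.0
d = 0.2 + 0.19
d = 0.390 m

0.390


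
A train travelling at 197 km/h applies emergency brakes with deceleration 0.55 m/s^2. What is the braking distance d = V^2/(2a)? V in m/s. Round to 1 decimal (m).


Convert speed: V = 197 / 3.6 = 54.7222 m/s
V^2 = 2994.5216
d = 2994.5216 / (2 * 0.55)
d = 2994.5216 / 1.1
d = 2722.3 m

2722.3


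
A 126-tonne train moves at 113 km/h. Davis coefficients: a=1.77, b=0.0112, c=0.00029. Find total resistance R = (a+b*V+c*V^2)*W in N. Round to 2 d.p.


b*V = 0.0112 * 113 = 1.2656
c*V^2 = 0.00029 * 12769 = 3.70301
R_per_t = 1.77 + 1.2656 + 3.70301 = 6.73861 N/t
R_total = 6.73861 * 126 = 849.06 N

849.06


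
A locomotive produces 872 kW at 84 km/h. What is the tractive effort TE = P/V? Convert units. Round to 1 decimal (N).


Convert: P = 872 kW = 872000 W
V = 84 / 3.6 = 23.3333 m/s
TE = 872000 / 23.3333
TE = 37371.4 N

37371.4


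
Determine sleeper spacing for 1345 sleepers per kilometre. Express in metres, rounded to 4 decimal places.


Spacing = 1000 m / number of sleepers
Spacing = 1000 / 1345
Spacing = 0.7435 m

0.7435


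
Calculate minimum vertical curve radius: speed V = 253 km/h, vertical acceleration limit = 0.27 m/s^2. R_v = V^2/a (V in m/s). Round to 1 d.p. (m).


Convert speed: V = 253 / 3.6 = 70.2778 m/s
V^2 = 4938.966 m^2/s^2
R_v = 4938.966 / 0.27
R_v = 18292.5 m

18292.5


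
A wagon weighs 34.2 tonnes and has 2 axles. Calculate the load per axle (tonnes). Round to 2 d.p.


Load per axle = total weight / number of axles
Load = 34.2 / 2
Load = 17.10 tonnes

17.10


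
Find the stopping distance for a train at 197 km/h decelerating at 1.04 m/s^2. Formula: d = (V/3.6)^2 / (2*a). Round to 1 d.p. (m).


Convert speed: V = 197 / 3.6 = 54.7222 m/s
V^2 = 2994.5216
d = 2994.5216 / (2 * 1.04)
d = 2994.5216 / 2.08
d = 1439.7 m

1439.7


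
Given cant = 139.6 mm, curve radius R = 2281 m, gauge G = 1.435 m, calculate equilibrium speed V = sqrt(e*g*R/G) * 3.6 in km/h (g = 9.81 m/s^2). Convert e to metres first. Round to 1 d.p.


Convert cant: e = 139.6 mm = 0.1396 m
V_ms = sqrt(0.1396 * 9.81 * 2281 / 1.435)
V_ms = sqrt(2176.84652) = 46.6567 m/s
V = 46.6567 * 3.6 = 168.0 km/h

168.0


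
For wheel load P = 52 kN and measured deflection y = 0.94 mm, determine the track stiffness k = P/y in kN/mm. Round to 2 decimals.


Track stiffness k = P / y
k = 52 / 0.94
k = 55.32 kN/mm

55.32


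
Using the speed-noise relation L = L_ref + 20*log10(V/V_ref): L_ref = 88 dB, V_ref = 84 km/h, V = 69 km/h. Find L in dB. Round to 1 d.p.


V/V_ref = 69 / 84 = 0.821429
log10(0.821429) = -0.08543
20 * -0.08543 = -1.7086
L = 88 + -1.7086 = 86.3 dB

86.3


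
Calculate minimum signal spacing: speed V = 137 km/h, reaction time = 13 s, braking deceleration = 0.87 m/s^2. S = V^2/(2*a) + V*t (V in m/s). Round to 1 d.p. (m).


V = 137 / 3.6 = 38.0556 m/s
Braking distance = 38.0556^2 / (2*0.87) = 832.3134 m
Sighting distance = 38.0556 * 13 = 494.7222 m
S = 832.3134 + 494.7222 = 1327.0 m

1327.0
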